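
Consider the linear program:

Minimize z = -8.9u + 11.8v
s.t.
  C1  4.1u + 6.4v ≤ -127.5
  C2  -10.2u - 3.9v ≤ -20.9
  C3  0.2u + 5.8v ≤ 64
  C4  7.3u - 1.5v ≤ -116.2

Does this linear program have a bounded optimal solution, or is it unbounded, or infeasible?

infeasible

The boundaries 4.1u + 6.4v = -127.5 and -10.2u - 3.9v = -20.9 meet at (63101/4929, -138619/4929), but that point violates 7.3u - 1.5v ≤ -116.2. Every candidate vertex is excluded by some other constraint, so the feasible region is empty.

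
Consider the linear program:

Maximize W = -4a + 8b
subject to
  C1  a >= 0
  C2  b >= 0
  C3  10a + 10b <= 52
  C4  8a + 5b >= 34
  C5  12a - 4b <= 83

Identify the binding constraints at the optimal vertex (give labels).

Vertices and W = -4a + 8b:
  (26/5, 0) → W = -104/5
  (17/4, 0) → W = -17
  (8/3, 38/15) → W = 48/5

The maximum is at (8/3, 38/15). Substituting into each constraint, equality holds for C3 and C4; the remaining constraints have slack.

C3 and C4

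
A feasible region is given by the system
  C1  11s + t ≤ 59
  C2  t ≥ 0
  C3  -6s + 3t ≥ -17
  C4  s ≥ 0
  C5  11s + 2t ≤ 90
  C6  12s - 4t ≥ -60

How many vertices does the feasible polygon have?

5

The feasible vertices (each the meet of two boundaries and inside every other half-plane) are:
  (194/39, 167/39)
  (22/7, 171/7)
  (17/6, 0)
  (0, 0)
  (0, 15)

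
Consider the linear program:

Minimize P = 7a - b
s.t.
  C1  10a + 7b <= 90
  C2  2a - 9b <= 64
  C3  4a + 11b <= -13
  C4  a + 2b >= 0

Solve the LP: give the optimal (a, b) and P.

Extreme points and P = 7a - b:
  (587/58, -141/29) → P = 4391/58
  (128/13, -64/13) → P = 960/13
  (26/3, -13/3) → P = 65

At the optimal vertex, 4a + 11b = -13 and a + 2b = 0.
Solving simultaneously gives a = 26/3, b = -13/3.

a = 26/3, b = -13/3, minimum P = 65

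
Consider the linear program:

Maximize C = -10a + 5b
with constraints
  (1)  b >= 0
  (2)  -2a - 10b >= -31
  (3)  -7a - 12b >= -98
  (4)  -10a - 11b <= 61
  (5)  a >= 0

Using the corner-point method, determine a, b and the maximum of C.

a = 0, b = 31/10, maximum C = 31/2

Vertices and C = -10a + 5b:
  (14, 0) → C = -140
  (0, 0) → C = 0
  (304/23, 21/46) → C = -5975/46
  (0, 31/10) → C = 31/2

The optimum lies where -2a - 10b = -31 and a = 0.
Solving simultaneously gives a = 0, b = 31/10.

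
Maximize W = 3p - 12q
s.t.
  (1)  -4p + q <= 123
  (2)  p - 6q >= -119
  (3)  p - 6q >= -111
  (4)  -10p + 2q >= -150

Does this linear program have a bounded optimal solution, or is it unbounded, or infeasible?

unbounded

From the feasible point (-627/23, 321/23), moving in the direction (-2, -10) keeps every constraint satisfied while W increases without bound.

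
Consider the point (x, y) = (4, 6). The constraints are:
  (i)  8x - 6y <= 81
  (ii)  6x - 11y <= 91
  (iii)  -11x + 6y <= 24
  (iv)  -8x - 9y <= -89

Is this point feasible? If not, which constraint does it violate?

not feasible — violates (iv)

Constraint (iv): -8x - 9y = -86, which is not ≤ -89. All other constraints are satisfied.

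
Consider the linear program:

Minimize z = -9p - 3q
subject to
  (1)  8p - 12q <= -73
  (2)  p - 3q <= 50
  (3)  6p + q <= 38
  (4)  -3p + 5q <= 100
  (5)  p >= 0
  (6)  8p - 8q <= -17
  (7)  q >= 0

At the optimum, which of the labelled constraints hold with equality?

Corner points and z = -9p - 3q:
  (383/80, 371/40) → z = -5673/80
  (0, 73/12) → z = -73/4
  (30/11, 238/11) → z = -984/11
  (0, 20) → z = -60

The minimum is at (30/11, 238/11). Substituting into each constraint, equality holds for (3) and (4); the remaining constraints have slack.

(3) and (4)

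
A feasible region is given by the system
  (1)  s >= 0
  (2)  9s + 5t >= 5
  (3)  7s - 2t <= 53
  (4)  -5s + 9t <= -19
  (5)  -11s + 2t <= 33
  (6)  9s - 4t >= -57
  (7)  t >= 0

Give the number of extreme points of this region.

Intersecting each pair of boundary lines and keeping only the points that satisfy every inequality leaves:
  (439/53, 132/53)
  (53/7, 0)
  (19/5, 0)

3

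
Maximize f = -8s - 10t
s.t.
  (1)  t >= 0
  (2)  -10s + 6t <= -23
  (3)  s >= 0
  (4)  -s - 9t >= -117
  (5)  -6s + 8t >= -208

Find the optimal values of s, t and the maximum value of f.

s = 23/10, t = 0, maximum f = -92/5

Feasible corners and f = -8s - 10t:
  (23/10, 0) → f = -92/5
  (104/3, 0) → f = -832/3
  (303/32, 1147/96) → f = -9371/48
  (1404/31, 247/31) → f = -442

The binding constraints are t = 0 and -10s + 6t = -23.
Solving simultaneously gives s = 23/10, t = 0.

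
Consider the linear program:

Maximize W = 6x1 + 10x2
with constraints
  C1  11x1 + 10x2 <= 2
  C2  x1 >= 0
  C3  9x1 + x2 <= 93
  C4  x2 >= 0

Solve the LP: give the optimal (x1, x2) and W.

Feasible corners and W = 6x1 + 10x2:
  (0, 1/5) → W = 2
  (2/11, 0) → W = 12/11
  (0, 0) → W = 0

x1 = 0, x2 = 1/5, maximum W = 2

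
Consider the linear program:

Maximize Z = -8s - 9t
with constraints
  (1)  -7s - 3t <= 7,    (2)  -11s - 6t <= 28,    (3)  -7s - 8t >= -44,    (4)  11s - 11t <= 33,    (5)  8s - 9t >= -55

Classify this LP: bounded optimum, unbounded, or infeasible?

Corner points and Z = -8s - 9t:
  (1/5, -14/5) → Z = 118/5
  (-76/29, 329/87) → Z = -379/29
  (68/15, 23/15) → Z = -751/15
  (-44/127, 737/127) → Z = -6281/127
The feasible region has finitely many vertices and no improving ray; the maximum is 118/5 at (1/5, -14/5).

bounded optimum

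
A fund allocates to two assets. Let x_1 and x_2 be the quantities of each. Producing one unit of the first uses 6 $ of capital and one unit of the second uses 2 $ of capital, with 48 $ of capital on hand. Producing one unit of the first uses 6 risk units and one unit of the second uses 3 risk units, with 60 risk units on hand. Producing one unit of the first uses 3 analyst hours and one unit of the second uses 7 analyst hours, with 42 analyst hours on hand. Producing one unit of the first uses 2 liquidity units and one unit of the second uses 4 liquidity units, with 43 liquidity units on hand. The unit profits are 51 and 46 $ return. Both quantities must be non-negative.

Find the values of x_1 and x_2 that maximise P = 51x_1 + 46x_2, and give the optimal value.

x_1 = 7, x_2 = 3, maximum P = 495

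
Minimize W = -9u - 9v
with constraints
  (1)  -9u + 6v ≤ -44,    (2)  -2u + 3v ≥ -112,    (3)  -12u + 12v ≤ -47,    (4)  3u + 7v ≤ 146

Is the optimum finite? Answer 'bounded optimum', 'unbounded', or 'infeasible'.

Vertices and W = -9u - 9v:
  (-36, -184/3) → W = 876
  (41/6, 35/12) → W = -351/4
  (1222/23, -44/23) → W = -10602/23
  (2081/120, 537/40) → W = -2769/10
The feasible region has finitely many vertices and no improving ray; the minimum is -10602/23 at (1222/23, -44/23).

bounded optimum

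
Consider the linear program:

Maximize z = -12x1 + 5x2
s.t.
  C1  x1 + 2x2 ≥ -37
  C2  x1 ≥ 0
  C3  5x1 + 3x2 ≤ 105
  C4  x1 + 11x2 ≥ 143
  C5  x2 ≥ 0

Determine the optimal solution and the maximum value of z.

Vertices and z = -12x1 + 5x2:
  (0, 35) → z = 175
  (0, 13) → z = 65
  (363/26, 305/26) → z = -2831/26

At the optimal vertex, x1 = 0 and 5x1 + 3x2 = 105.
Solving simultaneously gives x1 = 0, x2 = 35.

x1 = 0, x2 = 35, maximum z = 175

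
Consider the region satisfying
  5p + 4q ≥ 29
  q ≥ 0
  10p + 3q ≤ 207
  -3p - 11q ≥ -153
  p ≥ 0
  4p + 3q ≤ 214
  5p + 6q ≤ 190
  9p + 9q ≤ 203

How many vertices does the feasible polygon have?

The feasible vertices (each the meet of two boundaries and inside every other half-plane) are:
  (29/5, 0)
  (0, 29/4)
  (207/10, 0)
  (418/21, 167/63)
  (0, 153/11)
  (107/9, 32/3)

6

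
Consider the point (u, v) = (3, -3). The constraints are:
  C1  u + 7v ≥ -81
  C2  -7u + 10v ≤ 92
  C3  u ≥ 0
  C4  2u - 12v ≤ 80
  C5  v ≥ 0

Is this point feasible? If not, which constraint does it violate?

not feasible — violates C5

Constraint C5: v = -3, which is not ≥ 0. All other constraints are satisfied.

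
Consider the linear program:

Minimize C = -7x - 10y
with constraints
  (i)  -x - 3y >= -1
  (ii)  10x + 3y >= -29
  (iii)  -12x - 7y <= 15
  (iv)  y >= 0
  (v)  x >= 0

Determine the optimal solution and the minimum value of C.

x = 1, y = 0, minimum C = -7

Extreme points and C = -7x - 10y:
  (1, 0) → C = -7
  (0, 1/3) → C = -10/3
  (0, 0) → C = 0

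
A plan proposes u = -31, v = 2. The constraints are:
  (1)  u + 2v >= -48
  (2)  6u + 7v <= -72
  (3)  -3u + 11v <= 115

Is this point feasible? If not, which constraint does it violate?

(1): -27 ≥ -48 ✓
(2): -172 ≤ -72 ✓
(3): 115 ≤ 115 ✓

feasible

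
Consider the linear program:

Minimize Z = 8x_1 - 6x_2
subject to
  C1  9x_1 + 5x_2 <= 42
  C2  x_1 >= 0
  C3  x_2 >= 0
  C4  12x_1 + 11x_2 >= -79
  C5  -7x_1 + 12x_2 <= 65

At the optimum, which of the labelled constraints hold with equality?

Corner points and Z = 8x_1 - 6x_2:
  (14/3, 0) → Z = 112/3
  (179/143, 879/143) → Z = -3842/143
  (0, 0) → Z = 0
  (0, 65/12) → Z = -65/2

The minimum is at (0, 65/12). Substituting into each constraint, equality holds for C2 and C5; the remaining constraints have slack.

C2 and C5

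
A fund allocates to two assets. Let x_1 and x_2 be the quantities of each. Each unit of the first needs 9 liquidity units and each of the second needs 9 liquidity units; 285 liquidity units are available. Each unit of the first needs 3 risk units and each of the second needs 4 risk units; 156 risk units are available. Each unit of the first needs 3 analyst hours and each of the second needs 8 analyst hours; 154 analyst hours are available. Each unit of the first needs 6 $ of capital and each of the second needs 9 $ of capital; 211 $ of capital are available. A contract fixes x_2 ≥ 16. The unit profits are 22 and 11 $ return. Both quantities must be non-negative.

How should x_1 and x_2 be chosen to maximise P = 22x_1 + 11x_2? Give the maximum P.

x_1 = 26/3, x_2 = 16, maximum P = 1100/3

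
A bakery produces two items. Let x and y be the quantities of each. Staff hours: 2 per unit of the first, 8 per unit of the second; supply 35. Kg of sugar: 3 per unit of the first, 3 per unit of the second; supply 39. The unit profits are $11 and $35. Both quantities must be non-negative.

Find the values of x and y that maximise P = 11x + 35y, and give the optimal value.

x = 23/2, y = 3/2, maximum P = 179

Corner points and P = 11x + 35y:
  (0, 0) → P = 0
  (0, 35/8) → P = 1225/8
  (13, 0) → P = 143
  (23/2, 3/2) → P = 179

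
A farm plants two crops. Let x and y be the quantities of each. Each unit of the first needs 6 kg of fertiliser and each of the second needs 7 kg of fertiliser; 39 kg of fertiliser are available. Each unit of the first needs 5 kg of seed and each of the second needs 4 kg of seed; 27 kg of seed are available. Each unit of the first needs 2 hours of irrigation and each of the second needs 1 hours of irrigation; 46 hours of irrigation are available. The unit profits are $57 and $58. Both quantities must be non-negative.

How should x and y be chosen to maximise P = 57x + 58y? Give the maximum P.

x = 3, y = 3, maximum P = 345

Feasible corners and P = 57x + 58y:
  (0, 0) → P = 0
  (0, 39/7) → P = 2262/7
  (27/5, 0) → P = 1539/5
  (3, 3) → P = 345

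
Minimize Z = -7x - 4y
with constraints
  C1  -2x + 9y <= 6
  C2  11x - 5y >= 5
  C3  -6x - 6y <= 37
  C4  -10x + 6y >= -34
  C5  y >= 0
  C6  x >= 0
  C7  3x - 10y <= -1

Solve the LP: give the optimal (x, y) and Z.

x = 57/13, y = 64/39, minimum Z = -1453/39

Extreme points and Z = -7x - 4y:
  (75/89, 76/89) → Z = -829/89
  (57/13, 64/39) → Z = -1453/39
  (11/19, 26/95) → Z = -489/95
  (173/41, 56/41) → Z = -35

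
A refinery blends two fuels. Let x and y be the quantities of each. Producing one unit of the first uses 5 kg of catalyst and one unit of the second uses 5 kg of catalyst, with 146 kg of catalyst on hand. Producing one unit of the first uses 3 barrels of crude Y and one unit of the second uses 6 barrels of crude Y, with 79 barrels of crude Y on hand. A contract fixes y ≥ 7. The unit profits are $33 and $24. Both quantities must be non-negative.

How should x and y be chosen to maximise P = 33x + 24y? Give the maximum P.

Corner points and P = 33x + 24y:
  (0, 79/6) → P = 316
  (0, 7) → P = 168
  (37/3, 7) → P = 575

x = 37/3, y = 7, maximum P = 575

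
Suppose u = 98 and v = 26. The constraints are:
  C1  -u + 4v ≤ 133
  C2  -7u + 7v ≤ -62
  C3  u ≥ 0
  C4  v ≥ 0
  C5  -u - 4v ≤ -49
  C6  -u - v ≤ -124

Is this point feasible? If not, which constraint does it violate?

feasible

C1: 6 ≤ 133 ✓
C2: -504 ≤ -62 ✓
C3: 98 ≥ 0 ✓
C4: 26 ≥ 0 ✓
C5: -202 ≤ -49 ✓
C6: -124 ≤ -124 ✓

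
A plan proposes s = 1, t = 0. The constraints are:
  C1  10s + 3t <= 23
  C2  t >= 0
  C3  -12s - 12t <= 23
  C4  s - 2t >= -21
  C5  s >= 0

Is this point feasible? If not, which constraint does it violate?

feasible

C1: 10 ≤ 23 ✓
C2: 0 ≥ 0 ✓
C3: -12 ≤ 23 ✓
C4: 1 ≥ -21 ✓
C5: 1 ≥ 0 ✓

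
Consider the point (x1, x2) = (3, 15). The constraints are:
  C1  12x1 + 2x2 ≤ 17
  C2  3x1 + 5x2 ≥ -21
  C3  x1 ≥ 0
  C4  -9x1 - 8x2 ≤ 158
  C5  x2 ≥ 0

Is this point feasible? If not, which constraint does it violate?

Constraint C1: 12x1 + 2x2 = 66, which is not ≤ 17. All other constraints are satisfied.

not feasible — violates C1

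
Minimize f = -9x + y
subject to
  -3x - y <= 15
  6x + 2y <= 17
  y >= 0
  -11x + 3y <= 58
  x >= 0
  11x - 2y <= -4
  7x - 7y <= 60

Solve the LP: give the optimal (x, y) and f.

x = 13/17, y = 211/34, minimum f = -23/34

Feasible corners and f = -9x + y:
  (0, 17/2) → f = 17/2
  (13/17, 211/34) → f = -23/34
  (0, 2) → f = 2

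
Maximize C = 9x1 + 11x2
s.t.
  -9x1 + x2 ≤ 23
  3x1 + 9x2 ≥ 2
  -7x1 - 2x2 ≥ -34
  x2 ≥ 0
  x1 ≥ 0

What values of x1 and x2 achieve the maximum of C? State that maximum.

x1 = 0, x2 = 17, maximum C = 187

Extreme points and C = 9x1 + 11x2:
  (2/3, 0) → C = 6
  (0, 2/9) → C = 22/9
  (34/7, 0) → C = 306/7
  (0, 17) → C = 187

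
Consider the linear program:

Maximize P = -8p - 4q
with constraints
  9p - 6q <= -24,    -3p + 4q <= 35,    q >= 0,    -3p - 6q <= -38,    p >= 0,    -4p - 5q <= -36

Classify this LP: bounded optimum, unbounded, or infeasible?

Feasible corners and P = -8p - 4q:
  (19/3, 27/2) → P = -314/3
  (32/23, 140/23) → P = -816/23
  (0, 35/4) → P = -35
  (0, 36/5) → P = -144/5
The feasible region has finitely many vertices and no improving ray; the maximum is -144/5 at (0, 36/5).

bounded optimum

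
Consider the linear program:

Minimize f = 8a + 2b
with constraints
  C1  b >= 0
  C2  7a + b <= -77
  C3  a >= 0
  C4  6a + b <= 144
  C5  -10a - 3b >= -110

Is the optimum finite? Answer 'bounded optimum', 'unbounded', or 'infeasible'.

infeasible

The boundaries b = 0 and 7a + b = -77 meet at (-11, 0), but that point violates a ≥ 0. Every candidate vertex is excluded by some other constraint, so the feasible region is empty.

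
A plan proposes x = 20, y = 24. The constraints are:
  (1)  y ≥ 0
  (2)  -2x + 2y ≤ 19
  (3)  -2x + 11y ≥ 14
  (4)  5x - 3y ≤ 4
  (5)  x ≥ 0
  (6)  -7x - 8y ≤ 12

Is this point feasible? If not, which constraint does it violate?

Constraint (4): 5x - 3y = 28, which is not ≤ 4. All other constraints are satisfied.

not feasible — violates (4)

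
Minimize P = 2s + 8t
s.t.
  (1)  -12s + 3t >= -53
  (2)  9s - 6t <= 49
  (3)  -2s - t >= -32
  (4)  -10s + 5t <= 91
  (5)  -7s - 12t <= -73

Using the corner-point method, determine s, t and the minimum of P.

s = 57/11, t = 101/33, minimum P = 1150/33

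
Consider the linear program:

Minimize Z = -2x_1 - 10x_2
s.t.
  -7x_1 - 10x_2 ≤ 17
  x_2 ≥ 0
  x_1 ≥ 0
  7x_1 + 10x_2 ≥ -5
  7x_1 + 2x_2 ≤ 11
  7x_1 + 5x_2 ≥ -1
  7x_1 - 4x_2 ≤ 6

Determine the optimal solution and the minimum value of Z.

Feasible corners and Z = -2x_1 - 10x_2:
  (0, 0) → Z = 0
  (6/7, 0) → Z = -12/7
  (0, 11/2) → Z = -55
  (4/3, 5/6) → Z = -11

x_1 = 0, x_2 = 11/2, minimum Z = -55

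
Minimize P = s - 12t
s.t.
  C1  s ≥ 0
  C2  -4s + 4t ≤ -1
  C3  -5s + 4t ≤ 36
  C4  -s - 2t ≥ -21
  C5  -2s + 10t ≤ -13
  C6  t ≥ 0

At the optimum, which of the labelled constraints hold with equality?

C4 and C5

Feasible corners and P = s - 12t:
  (118/7, 29/14) → P = -8
  (21, 0) → P = 21
  (13/2, 0) → P = 13/2

The minimum is at (118/7, 29/14). Substituting into each constraint, equality holds for C4 and C5; the remaining constraints have slack.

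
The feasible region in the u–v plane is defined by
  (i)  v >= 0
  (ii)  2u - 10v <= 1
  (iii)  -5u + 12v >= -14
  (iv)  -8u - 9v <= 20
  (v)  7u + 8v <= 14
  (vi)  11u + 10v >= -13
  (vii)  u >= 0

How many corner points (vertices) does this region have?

4

The feasible vertices (each the meet of two boundaries and inside every other half-plane) are:
  (1/2, 0)
  (0, 0)
  (74/43, 21/86)
  (0, 7/4)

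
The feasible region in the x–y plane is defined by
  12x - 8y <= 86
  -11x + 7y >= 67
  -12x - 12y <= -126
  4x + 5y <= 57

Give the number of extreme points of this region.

Of the 6 pairwise boundary intersections, those satisfying every inequality are:
  (13/36, 365/36)
  (64/83, 895/83)
  (-9/2, 15)

3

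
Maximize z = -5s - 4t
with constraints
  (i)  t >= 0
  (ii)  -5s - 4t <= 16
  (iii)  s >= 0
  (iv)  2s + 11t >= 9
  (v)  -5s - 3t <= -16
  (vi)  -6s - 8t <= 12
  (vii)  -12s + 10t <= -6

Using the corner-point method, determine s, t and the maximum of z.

The feasible region is unbounded (it extends along (5, 6), (1, 0)), but z strictly decreases along every unbounded feasible direction, so there is no improving ray and the maximum is attained at a vertex.

s = 149/49, t = 13/49, maximum z = -797/49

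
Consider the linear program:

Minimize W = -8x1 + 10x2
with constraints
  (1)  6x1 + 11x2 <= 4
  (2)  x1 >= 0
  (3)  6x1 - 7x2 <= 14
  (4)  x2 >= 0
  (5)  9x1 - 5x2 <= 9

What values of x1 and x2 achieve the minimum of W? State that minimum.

x1 = 2/3, x2 = 0, minimum W = -16/3

Corner points and W = -8x1 + 10x2:
  (0, 4/11) → W = 40/11
  (2/3, 0) → W = -16/3
  (0, 0) → W = 0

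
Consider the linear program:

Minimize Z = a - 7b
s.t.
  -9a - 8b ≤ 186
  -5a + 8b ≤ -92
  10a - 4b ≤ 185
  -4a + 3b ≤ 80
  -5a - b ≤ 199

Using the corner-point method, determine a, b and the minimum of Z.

Corner points and Z = a - 7b:
  (-47/7, -879/56) → Z = 5777/56
  (184/29, -3525/116) → Z = 25411/116
  (278/15, 1/12) → Z = 359/20

The optimum lies where -5a + 8b = -92 and 10a - 4b = 185.
Solving simultaneously gives a = 278/15, b = 1/12.

a = 278/15, b = 1/12, minimum Z = 359/20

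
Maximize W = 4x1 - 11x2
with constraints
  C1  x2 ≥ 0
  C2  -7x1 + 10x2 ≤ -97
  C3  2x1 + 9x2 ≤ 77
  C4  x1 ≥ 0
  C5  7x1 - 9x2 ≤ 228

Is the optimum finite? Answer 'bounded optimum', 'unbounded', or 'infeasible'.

Corner points and W = 4x1 - 11x2:
  (97/7, 0) → W = 388/7
  (228/7, 0) → W = 912/7
  (1643/83, 345/83) → W = 2777/83
  (305/9, 83/81) → W = 10067/81
The feasible region has finitely many vertices and no improving ray; the maximum is 912/7 at (228/7, 0).

bounded optimum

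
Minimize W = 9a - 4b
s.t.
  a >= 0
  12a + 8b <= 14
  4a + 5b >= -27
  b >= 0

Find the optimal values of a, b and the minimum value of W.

a = 0, b = 7/4, minimum W = -7

Vertices and W = 9a - 4b:
  (0, 7/4) → W = -7
  (0, 0) → W = 0
  (7/6, 0) → W = 21/2

At the optimal vertex, a = 0 and 12a + 8b = 14.
Solving simultaneously gives a = 0, b = 7/4.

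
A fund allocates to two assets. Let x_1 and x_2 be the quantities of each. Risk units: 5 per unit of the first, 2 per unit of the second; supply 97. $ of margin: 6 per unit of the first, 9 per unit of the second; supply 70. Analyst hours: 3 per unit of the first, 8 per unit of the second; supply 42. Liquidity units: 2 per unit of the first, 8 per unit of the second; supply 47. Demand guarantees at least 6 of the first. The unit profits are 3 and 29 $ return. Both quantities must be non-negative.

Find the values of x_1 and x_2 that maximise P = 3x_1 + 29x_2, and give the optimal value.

x_1 = 6, x_2 = 3, maximum P = 105

Feasible corners and P = 3x_1 + 29x_2:
  (35/3, 0) → P = 35
  (6, 0) → P = 18
  (26/3, 2) → P = 84
  (6, 3) → P = 105

The optimum lies where 3x_1 + 8x_2 = 42 and x_1 = 6.
Solving simultaneously gives x_1 = 6, x_2 = 3.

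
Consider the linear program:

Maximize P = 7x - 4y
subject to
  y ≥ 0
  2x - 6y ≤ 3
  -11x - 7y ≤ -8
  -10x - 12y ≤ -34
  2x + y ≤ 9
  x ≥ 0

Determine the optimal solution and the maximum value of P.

Vertices and P = 7x - 4y:
  (20/7, 19/42) → P = 382/21
  (57/14, 6/7) → P = 351/14
  (0, 17/6) → P = -34/3
  (0, 9) → P = -36

At the optimal vertex, 2x - 6y = 3 and 2x + y = 9.
Solving simultaneously gives x = 57/14, y = 6/7.

x = 57/14, y = 6/7, maximum P = 351/14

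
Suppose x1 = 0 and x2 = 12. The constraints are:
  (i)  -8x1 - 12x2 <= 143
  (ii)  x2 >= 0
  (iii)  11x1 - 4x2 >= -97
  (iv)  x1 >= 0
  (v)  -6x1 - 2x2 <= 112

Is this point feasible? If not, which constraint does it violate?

(i): -144 ≤ 143 ✓
(ii): 12 ≥ 0 ✓
(iii): -48 ≥ -97 ✓
(iv): 0 ≥ 0 ✓
(v): -24 ≤ 112 ✓

feasible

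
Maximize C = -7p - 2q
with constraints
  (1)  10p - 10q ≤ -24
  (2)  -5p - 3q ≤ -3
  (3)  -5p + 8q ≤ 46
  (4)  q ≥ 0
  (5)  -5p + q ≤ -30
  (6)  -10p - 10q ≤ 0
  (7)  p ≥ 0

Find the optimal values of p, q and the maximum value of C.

p = 81/10, q = 21/2, maximum C = -777/10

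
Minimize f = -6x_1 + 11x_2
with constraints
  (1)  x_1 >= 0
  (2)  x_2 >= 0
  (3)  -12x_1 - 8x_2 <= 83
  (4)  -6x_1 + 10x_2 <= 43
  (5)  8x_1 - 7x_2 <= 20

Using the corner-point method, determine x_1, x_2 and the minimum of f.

x_1 = 5/2, x_2 = 0, minimum f = -15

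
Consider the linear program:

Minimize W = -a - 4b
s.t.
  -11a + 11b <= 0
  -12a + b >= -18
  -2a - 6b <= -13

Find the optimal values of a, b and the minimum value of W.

Feasible corners and W = -a - 4b:
  (18/11, 18/11) → W = -90/11
  (13/8, 13/8) → W = -65/8
  (121/74, 60/37) → W = -601/74

The optimum lies where -11a + 11b = 0 and -12a + b = -18.
Solving simultaneously gives a = 18/11, b = 18/11.

a = 18/11, b = 18/11, minimum W = -90/11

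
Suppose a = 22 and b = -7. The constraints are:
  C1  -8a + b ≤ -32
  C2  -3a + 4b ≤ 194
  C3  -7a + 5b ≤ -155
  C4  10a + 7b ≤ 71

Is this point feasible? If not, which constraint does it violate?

Constraint C4: 10a + 7b = 171, which is not ≤ 71. All other constraints are satisfied.

not feasible — violates C4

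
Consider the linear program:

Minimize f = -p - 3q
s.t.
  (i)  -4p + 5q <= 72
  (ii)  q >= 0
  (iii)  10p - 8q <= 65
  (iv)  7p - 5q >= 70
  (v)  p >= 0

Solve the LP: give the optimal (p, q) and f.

Extreme points and f = -p - 3q:
  (901/18, 490/9) → f = -3841/18
  (142/3, 784/15) → f = -3062/15
  (235/6, 245/6) → f = -485/3

p = 901/18, q = 490/9, minimum f = -3841/18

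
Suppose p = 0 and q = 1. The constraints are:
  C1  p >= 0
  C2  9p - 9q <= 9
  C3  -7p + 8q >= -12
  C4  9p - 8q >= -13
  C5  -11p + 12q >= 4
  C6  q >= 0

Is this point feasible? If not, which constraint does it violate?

C1: 0 ≥ 0 ✓
C2: -9 ≤ 9 ✓
C3: 8 ≥ -12 ✓
C4: -8 ≥ -13 ✓
C5: 12 ≥ 4 ✓
C6: 1 ≥ 0 ✓

feasible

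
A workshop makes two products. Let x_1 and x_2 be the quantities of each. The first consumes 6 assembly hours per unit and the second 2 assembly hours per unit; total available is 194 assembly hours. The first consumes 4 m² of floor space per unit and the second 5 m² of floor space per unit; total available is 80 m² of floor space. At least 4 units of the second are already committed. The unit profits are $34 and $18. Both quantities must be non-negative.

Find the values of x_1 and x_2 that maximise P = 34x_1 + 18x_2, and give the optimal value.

Corner points and P = 34x_1 + 18x_2:
  (0, 16) → P = 288
  (0, 4) → P = 72
  (15, 4) → P = 582

The binding constraints are 4x_1 + 5x_2 = 80 and x_2 = 4.
Solving simultaneously gives x_1 = 15, x_2 = 4.

x_1 = 15, x_2 = 4, maximum P = 582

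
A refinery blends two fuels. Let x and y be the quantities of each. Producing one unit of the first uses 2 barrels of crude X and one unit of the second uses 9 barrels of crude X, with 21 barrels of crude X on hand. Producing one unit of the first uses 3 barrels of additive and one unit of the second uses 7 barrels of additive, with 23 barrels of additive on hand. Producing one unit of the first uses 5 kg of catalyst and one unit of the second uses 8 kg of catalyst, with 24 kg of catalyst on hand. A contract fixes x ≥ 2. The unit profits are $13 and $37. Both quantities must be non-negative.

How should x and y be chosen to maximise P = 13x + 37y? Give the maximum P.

x = 2, y = 7/4, maximum P = 363/4

Extreme points and P = 13x + 37y:
  (24/5, 0) → P = 312/5
  (2, 0) → P = 26
  (2, 7/4) → P = 363/4

At the optimal vertex, 5x + 8y = 24 and x = 2.
Solving simultaneously gives x = 2, y = 7/4.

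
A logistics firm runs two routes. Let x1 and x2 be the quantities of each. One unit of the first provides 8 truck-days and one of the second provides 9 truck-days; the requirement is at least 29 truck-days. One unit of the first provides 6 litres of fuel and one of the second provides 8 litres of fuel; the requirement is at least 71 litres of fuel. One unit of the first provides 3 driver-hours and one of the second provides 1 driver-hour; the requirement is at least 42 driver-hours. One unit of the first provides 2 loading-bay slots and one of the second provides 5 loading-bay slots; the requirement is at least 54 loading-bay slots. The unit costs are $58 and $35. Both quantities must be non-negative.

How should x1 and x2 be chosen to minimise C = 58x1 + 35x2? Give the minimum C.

Extreme points and C = 58x1 + 35x2:
  (0, 42) → C = 1470
  (27, 0) → C = 1566
  (12, 6) → C = 906
The feasible region is unbounded (it extends along (0, 1), (1, 0)), but C strictly increases along every unbounded feasible direction, so there is no improving ray and the minimum is attained at a vertex.

The optimum lies where 3x1 + x2 = 42 and 2x1 + 5x2 = 54.
Solving simultaneously gives x1 = 12, x2 = 6.

x1 = 12, x2 = 6, minimum C = 906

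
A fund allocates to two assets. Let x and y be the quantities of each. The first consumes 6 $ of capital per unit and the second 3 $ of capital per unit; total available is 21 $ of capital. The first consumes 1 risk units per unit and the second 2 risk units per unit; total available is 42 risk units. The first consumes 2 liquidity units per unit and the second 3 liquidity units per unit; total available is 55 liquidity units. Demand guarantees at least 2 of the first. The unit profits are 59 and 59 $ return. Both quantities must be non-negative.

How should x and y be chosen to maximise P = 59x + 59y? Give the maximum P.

x = 2, y = 3, maximum P = 295

Feasible corners and P = 59x + 59y:
  (7/2, 0) → P = 413/2
  (2, 0) → P = 118
  (2, 3) → P = 295

The binding constraints are 6x + 3y = 21 and x = 2.
Solving simultaneously gives x = 2, y = 3.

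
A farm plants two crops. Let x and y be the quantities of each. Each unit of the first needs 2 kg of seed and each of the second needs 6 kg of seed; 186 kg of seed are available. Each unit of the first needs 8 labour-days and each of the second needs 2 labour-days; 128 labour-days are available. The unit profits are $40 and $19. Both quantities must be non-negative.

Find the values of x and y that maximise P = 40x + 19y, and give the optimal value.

x = 9, y = 28, maximum P = 892

Vertices and P = 40x + 19y:
  (0, 0) → P = 0
  (0, 31) → P = 589
  (16, 0) → P = 640
  (9, 28) → P = 892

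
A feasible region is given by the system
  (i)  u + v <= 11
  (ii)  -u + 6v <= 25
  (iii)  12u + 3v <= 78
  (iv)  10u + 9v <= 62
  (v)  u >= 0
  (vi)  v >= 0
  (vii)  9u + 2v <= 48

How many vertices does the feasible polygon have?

The feasible vertices (each the meet of two boundaries and inside every other half-plane) are:
  (49/23, 104/23)
  (0, 25/6)
  (308/61, 78/61)
  (0, 0)
  (16/3, 0)

5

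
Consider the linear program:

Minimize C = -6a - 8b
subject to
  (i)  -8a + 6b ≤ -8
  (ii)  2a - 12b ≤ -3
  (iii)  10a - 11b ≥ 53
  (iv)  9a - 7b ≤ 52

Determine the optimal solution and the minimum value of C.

a = 201/29, b = 43/29, minimum C = -1550/29

Feasible corners and C = -6a - 8b:
  (669/98, 68/49) → C = -2551/49
  (645/94, 131/94) → C = -2459/47
  (201/29, 43/29) → C = -1550/29

The optimum lies where 10a - 11b = 53 and 9a - 7b = 52.
Solving simultaneously gives a = 201/29, b = 43/29.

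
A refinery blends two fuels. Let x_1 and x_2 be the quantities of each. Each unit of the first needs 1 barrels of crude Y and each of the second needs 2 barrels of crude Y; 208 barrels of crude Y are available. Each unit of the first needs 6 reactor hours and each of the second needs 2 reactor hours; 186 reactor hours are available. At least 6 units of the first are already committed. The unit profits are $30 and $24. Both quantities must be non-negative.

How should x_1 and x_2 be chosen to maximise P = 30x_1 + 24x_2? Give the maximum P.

x_1 = 6, x_2 = 75, maximum P = 1980

Extreme points and P = 30x_1 + 24x_2:
  (31, 0) → P = 930
  (6, 0) → P = 180
  (6, 75) → P = 1980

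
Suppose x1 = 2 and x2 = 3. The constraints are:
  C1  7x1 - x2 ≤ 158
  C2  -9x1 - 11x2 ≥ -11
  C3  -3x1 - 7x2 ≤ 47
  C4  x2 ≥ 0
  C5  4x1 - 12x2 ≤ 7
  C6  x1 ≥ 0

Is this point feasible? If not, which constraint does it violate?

Constraint C2: -9x1 - 11x2 = -51, which is not ≥ -11. All other constraints are satisfied.

not feasible — violates C2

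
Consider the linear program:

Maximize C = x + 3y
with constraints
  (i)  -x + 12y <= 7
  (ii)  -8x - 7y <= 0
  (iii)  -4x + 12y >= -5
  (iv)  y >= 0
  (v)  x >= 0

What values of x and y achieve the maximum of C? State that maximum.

x = 4, y = 11/12, maximum C = 27/4

Vertices and C = x + 3y:
  (4, 11/12) → C = 27/4
  (0, 7/12) → C = 7/4
  (0, 0) → C = 0
  (5/4, 0) → C = 5/4

The optimum lies where -x + 12y = 7 and -4x + 12y = -5.
Solving simultaneously gives x = 4, y = 11/12.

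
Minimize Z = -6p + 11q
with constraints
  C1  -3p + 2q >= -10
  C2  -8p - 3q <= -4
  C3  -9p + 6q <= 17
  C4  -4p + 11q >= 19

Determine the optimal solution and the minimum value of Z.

Feasible corners and Z = -6p + 11q:
  (148/25, 97/25) → Z = 179/25
  (-9/25, 172/75) → Z = 2054/75
  (-13/100, 42/25) → Z = 963/50
The feasible region is unbounded (it extends along (2, 3)), but Z strictly increases along every unbounded feasible direction, so there is no improving ray and the minimum is attained at a vertex.

p = 148/25, q = 97/25, minimum Z = 179/25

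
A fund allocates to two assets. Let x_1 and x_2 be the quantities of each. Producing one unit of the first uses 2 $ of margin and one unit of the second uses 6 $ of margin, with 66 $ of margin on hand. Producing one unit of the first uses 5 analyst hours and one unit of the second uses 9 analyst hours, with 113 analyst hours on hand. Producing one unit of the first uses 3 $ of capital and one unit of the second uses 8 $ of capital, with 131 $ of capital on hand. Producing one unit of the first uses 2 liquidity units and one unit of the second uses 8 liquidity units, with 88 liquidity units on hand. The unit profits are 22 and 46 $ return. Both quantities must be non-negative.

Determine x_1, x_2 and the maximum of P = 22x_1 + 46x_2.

Feasible corners and P = 22x_1 + 46x_2:
  (0, 0) → P = 0
  (0, 11) → P = 506
  (113/5, 0) → P = 2486/5
  (7, 26/3) → P = 1658/3

x_1 = 7, x_2 = 26/3, maximum P = 1658/3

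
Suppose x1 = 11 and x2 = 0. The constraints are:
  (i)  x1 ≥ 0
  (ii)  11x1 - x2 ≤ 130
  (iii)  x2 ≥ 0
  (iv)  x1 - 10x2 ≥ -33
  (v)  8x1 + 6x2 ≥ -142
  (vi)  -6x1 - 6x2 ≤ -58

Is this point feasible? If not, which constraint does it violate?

feasible

(i): 11 ≥ 0 ✓
(ii): 121 ≤ 130 ✓
(iii): 0 ≥ 0 ✓
(iv): 11 ≥ -33 ✓
(v): 88 ≥ -142 ✓
(vi): -66 ≤ -58 ✓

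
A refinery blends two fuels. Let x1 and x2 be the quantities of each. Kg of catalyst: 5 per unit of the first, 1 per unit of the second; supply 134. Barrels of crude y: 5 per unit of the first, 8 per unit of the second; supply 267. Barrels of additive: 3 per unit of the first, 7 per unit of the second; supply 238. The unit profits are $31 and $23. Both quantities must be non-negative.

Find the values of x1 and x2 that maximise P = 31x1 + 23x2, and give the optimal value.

x1 = 23, x2 = 19, maximum P = 1150

Feasible corners and P = 31x1 + 23x2:
  (0, 0) → P = 0
  (0, 267/8) → P = 6141/8
  (134/5, 0) → P = 4154/5
  (23, 19) → P = 1150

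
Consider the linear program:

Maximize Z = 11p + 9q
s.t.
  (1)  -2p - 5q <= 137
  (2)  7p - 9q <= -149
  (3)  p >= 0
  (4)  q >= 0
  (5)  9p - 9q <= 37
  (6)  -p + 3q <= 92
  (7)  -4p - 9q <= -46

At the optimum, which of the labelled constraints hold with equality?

(2) and (6)

Corner points and Z = 11p + 9q:
  (0, 149/9) → Z = 149
  (127/4, 165/4) → Z = 1441/2
  (0, 92/3) → Z = 276

The maximum is at (127/4, 165/4). Substituting into each constraint, equality holds for (2) and (6); the remaining constraints have slack.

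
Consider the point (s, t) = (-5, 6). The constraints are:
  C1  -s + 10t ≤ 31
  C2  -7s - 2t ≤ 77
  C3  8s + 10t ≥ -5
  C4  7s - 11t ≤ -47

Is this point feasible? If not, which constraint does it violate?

not feasible — violates C1

Constraint C1: -s + 10t = 65, which is not ≤ 31. All other constraints are satisfied.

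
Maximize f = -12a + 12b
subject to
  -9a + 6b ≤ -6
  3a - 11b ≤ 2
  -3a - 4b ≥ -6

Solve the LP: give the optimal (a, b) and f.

Feasible corners and f = -12a + 12b:
  (2/3, 0) → f = -8
  (10/9, 2/3) → f = -16/3
  (74/45, 4/15) → f = -248/15

a = 10/9, b = 2/3, maximum f = -16/3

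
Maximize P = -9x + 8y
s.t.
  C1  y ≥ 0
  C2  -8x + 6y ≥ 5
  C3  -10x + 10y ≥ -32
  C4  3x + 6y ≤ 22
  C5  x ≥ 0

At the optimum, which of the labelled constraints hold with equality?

Vertices and P = -9x + 8y:
  (17/11, 191/66) → P = 305/33
  (0, 5/6) → P = 20/3
  (0, 11/3) → P = 88/3

The maximum is at (0, 11/3). Substituting into each constraint, equality holds for C4 and C5; the remaining constraints have slack.

C4 and C5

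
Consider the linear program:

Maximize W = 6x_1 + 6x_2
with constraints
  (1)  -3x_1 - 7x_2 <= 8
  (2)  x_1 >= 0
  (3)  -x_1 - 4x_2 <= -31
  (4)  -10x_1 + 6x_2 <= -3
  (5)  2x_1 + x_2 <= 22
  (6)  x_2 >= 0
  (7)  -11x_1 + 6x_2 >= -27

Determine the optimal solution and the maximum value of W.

x_1 = 135/22, x_2 = 107/11, maximum W = 1047/11

Feasible corners and W = 6x_1 + 6x_2:
  (99/23, 307/46) → W = 1515/23
  (147/25, 157/25) → W = 1824/25
  (135/22, 107/11) → W = 1047/11
  (159/23, 188/23) → W = 2082/23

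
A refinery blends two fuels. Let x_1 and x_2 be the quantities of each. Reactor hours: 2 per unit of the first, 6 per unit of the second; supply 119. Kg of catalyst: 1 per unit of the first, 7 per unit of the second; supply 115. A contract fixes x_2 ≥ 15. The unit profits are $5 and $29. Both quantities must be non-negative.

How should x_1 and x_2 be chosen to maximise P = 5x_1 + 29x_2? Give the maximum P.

Extreme points and P = 5x_1 + 29x_2:
  (0, 115/7) → P = 3335/7
  (0, 15) → P = 435
  (10, 15) → P = 485

The binding constraints are x_1 + 7x_2 = 115 and x_2 = 15.
Solving simultaneously gives x_1 = 10, x_2 = 15.

x_1 = 10, x_2 = 15, maximum P = 485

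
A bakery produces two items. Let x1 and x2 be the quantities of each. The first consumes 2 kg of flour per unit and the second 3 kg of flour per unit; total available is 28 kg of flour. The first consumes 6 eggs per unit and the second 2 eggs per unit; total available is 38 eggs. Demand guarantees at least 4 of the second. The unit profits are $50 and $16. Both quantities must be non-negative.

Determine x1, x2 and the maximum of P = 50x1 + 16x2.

x1 = 5, x2 = 4, maximum P = 314

Feasible corners and P = 50x1 + 16x2:
  (0, 28/3) → P = 448/3
  (0, 4) → P = 64
  (29/7, 46/7) → P = 2186/7
  (5, 4) → P = 314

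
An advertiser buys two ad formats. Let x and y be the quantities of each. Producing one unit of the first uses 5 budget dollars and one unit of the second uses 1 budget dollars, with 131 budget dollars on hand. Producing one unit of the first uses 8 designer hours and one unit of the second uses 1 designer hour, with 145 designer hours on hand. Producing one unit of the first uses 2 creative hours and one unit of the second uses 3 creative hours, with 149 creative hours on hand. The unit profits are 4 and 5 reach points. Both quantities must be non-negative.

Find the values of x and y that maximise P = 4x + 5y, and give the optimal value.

x = 13, y = 41, maximum P = 257

Vertices and P = 4x + 5y:
  (0, 0) → P = 0
  (0, 149/3) → P = 745/3
  (145/8, 0) → P = 145/2
  (13, 41) → P = 257

The binding constraints are 8x + y = 145 and 2x + 3y = 149.
Solving simultaneously gives x = 13, y = 41.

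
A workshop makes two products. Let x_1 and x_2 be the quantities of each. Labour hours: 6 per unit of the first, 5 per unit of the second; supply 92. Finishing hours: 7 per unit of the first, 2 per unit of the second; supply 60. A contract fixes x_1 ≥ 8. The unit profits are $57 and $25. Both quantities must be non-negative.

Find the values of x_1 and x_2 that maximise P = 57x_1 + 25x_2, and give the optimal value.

x_1 = 8, x_2 = 2, maximum P = 506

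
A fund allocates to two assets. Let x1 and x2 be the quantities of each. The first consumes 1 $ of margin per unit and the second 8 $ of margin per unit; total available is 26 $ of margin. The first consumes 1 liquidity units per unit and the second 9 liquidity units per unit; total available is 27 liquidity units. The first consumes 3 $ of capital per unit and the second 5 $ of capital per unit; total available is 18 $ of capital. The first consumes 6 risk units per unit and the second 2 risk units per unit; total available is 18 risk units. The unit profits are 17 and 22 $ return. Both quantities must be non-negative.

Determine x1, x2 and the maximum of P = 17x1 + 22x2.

x1 = 9/4, x2 = 9/4, maximum P = 351/4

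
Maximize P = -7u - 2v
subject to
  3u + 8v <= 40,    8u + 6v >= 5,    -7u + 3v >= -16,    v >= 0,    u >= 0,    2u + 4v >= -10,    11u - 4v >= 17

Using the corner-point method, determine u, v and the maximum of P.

Feasible corners and P = -7u - 2v:
  (248/65, 232/65) → P = -440/13
  (74/25, 389/100) → P = -57/2
  (16/7, 0) → P = -16
  (17/11, 0) → P = -119/11

u = 17/11, v = 0, maximum P = -119/11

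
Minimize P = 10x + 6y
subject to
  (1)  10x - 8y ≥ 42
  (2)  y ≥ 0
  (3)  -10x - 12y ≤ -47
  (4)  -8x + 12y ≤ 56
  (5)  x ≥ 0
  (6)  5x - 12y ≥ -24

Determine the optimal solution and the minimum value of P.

x = 22/5, y = 1/4, minimum P = 91/2

Vertices and P = 10x + 6y:
  (22/5, 1/4) → P = 91/2
  (87/10, 45/8) → P = 483/4
  (47/10, 0) → P = 47
The feasible region is unbounded (it extends along (1, 0), (12, 5)), but P strictly increases along every unbounded feasible direction, so there is no improving ray and the minimum is attained at a vertex.

The optimum lies where 10x - 8y = 42 and -10x - 12y = -47.
Solving simultaneously gives x = 22/5, y = 1/4.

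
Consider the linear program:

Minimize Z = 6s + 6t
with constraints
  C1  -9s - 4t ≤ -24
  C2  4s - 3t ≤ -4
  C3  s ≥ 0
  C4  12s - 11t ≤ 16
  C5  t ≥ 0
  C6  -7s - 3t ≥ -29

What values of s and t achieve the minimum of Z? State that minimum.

s = 56/43, t = 132/43, minimum Z = 1128/43

Corner points and Z = 6s + 6t:
  (56/43, 132/43) → Z = 1128/43
  (0, 6) → Z = 36
  (25/11, 48/11) → Z = 438/11
  (0, 29/3) → Z = 58

At the optimal vertex, -9s - 4t = -24 and 4s - 3t = -4.
Solving simultaneously gives s = 56/43, t = 132/43.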